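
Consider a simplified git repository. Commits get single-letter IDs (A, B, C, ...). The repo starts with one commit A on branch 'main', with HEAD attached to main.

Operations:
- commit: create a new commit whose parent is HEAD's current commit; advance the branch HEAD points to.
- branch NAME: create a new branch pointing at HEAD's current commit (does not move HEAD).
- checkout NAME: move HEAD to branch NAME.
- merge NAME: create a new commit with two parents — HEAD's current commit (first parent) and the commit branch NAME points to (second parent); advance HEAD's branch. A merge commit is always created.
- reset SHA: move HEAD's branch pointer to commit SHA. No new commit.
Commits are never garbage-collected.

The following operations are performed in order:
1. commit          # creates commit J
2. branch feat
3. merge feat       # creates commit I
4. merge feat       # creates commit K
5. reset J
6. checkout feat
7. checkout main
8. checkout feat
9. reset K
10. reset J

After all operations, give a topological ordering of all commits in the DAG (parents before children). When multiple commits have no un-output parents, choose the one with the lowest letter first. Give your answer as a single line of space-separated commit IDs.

After op 1 (commit): HEAD=main@J [main=J]
After op 2 (branch): HEAD=main@J [feat=J main=J]
After op 3 (merge): HEAD=main@I [feat=J main=I]
After op 4 (merge): HEAD=main@K [feat=J main=K]
After op 5 (reset): HEAD=main@J [feat=J main=J]
After op 6 (checkout): HEAD=feat@J [feat=J main=J]
After op 7 (checkout): HEAD=main@J [feat=J main=J]
After op 8 (checkout): HEAD=feat@J [feat=J main=J]
After op 9 (reset): HEAD=feat@K [feat=K main=J]
After op 10 (reset): HEAD=feat@J [feat=J main=J]
commit A: parents=[]
commit I: parents=['J', 'J']
commit J: parents=['A']
commit K: parents=['I', 'J']

Answer: A J I K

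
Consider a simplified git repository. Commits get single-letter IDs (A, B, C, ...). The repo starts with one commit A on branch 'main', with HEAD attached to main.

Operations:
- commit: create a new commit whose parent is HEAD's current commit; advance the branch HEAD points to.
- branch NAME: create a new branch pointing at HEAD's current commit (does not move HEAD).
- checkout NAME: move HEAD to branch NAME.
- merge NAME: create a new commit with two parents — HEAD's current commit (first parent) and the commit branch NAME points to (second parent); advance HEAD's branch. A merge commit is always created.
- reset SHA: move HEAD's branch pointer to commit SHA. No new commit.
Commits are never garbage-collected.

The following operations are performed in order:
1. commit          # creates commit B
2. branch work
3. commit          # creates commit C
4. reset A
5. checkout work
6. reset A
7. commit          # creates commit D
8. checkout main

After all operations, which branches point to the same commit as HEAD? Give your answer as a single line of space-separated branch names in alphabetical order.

Answer: main

Derivation:
After op 1 (commit): HEAD=main@B [main=B]
After op 2 (branch): HEAD=main@B [main=B work=B]
After op 3 (commit): HEAD=main@C [main=C work=B]
After op 4 (reset): HEAD=main@A [main=A work=B]
After op 5 (checkout): HEAD=work@B [main=A work=B]
After op 6 (reset): HEAD=work@A [main=A work=A]
After op 7 (commit): HEAD=work@D [main=A work=D]
After op 8 (checkout): HEAD=main@A [main=A work=D]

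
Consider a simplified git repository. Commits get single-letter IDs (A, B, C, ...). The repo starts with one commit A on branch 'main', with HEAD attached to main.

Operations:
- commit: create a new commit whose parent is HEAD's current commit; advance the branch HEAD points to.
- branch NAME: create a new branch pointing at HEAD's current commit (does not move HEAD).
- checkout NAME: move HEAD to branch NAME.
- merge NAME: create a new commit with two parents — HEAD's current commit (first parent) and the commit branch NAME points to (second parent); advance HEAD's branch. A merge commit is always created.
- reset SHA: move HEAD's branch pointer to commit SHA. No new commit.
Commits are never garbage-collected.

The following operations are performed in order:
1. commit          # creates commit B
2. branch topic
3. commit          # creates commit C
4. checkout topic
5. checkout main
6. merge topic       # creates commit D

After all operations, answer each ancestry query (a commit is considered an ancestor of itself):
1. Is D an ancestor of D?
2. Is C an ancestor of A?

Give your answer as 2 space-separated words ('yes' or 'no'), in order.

After op 1 (commit): HEAD=main@B [main=B]
After op 2 (branch): HEAD=main@B [main=B topic=B]
After op 3 (commit): HEAD=main@C [main=C topic=B]
After op 4 (checkout): HEAD=topic@B [main=C topic=B]
After op 5 (checkout): HEAD=main@C [main=C topic=B]
After op 6 (merge): HEAD=main@D [main=D topic=B]
ancestors(D) = {A,B,C,D}; D in? yes
ancestors(A) = {A}; C in? no

Answer: yes no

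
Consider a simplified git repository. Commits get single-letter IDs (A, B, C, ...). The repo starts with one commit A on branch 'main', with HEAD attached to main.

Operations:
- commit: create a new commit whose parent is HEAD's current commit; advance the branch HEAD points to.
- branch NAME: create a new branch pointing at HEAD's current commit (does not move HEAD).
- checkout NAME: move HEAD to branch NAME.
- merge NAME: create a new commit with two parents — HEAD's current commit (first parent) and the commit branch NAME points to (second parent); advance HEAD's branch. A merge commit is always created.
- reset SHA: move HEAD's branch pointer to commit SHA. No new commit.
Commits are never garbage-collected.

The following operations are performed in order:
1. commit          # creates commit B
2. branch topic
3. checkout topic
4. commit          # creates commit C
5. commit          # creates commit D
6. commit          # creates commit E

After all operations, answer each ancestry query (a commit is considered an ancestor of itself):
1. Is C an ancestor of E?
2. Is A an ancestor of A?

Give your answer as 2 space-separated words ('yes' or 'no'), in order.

After op 1 (commit): HEAD=main@B [main=B]
After op 2 (branch): HEAD=main@B [main=B topic=B]
After op 3 (checkout): HEAD=topic@B [main=B topic=B]
After op 4 (commit): HEAD=topic@C [main=B topic=C]
After op 5 (commit): HEAD=topic@D [main=B topic=D]
After op 6 (commit): HEAD=topic@E [main=B topic=E]
ancestors(E) = {A,B,C,D,E}; C in? yes
ancestors(A) = {A}; A in? yes

Answer: yes yes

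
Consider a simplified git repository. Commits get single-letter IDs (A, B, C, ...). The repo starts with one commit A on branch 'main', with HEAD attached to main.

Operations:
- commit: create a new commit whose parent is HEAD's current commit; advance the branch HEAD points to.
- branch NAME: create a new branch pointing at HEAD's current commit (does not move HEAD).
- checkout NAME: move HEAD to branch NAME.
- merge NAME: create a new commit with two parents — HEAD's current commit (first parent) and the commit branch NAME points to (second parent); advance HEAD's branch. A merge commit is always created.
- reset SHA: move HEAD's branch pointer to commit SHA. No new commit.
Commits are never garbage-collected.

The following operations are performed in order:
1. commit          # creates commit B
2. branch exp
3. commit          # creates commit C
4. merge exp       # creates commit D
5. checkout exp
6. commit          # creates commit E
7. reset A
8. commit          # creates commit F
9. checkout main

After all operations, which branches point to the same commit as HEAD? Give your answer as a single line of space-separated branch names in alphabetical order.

Answer: main

Derivation:
After op 1 (commit): HEAD=main@B [main=B]
After op 2 (branch): HEAD=main@B [exp=B main=B]
After op 3 (commit): HEAD=main@C [exp=B main=C]
After op 4 (merge): HEAD=main@D [exp=B main=D]
After op 5 (checkout): HEAD=exp@B [exp=B main=D]
After op 6 (commit): HEAD=exp@E [exp=E main=D]
After op 7 (reset): HEAD=exp@A [exp=A main=D]
After op 8 (commit): HEAD=exp@F [exp=F main=D]
After op 9 (checkout): HEAD=main@D [exp=F main=D]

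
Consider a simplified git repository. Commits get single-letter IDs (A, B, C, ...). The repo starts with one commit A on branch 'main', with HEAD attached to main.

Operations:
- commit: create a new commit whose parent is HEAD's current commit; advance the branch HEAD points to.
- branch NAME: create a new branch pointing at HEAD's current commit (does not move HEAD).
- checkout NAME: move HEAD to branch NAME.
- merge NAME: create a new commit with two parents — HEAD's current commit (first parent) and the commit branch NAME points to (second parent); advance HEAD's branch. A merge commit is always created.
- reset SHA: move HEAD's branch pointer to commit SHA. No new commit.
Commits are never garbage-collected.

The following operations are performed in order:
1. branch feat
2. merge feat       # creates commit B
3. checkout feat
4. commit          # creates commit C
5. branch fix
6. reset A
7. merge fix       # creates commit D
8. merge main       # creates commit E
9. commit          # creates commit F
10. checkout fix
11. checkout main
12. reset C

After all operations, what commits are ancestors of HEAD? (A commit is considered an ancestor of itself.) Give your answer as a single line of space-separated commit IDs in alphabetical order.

After op 1 (branch): HEAD=main@A [feat=A main=A]
After op 2 (merge): HEAD=main@B [feat=A main=B]
After op 3 (checkout): HEAD=feat@A [feat=A main=B]
After op 4 (commit): HEAD=feat@C [feat=C main=B]
After op 5 (branch): HEAD=feat@C [feat=C fix=C main=B]
After op 6 (reset): HEAD=feat@A [feat=A fix=C main=B]
After op 7 (merge): HEAD=feat@D [feat=D fix=C main=B]
After op 8 (merge): HEAD=feat@E [feat=E fix=C main=B]
After op 9 (commit): HEAD=feat@F [feat=F fix=C main=B]
After op 10 (checkout): HEAD=fix@C [feat=F fix=C main=B]
After op 11 (checkout): HEAD=main@B [feat=F fix=C main=B]
After op 12 (reset): HEAD=main@C [feat=F fix=C main=C]

Answer: A C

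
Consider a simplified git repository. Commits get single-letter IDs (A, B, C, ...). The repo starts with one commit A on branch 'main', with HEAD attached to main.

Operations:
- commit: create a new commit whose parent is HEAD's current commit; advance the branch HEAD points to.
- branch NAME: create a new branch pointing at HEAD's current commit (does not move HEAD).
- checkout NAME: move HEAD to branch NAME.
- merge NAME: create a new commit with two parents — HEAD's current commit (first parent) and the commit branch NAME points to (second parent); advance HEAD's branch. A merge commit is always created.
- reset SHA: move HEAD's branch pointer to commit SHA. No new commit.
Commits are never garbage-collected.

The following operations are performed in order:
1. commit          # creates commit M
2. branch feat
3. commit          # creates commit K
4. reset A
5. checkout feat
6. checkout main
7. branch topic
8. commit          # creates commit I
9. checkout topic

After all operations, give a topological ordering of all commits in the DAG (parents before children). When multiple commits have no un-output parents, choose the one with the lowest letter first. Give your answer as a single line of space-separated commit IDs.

Answer: A I M K

Derivation:
After op 1 (commit): HEAD=main@M [main=M]
After op 2 (branch): HEAD=main@M [feat=M main=M]
After op 3 (commit): HEAD=main@K [feat=M main=K]
After op 4 (reset): HEAD=main@A [feat=M main=A]
After op 5 (checkout): HEAD=feat@M [feat=M main=A]
After op 6 (checkout): HEAD=main@A [feat=M main=A]
After op 7 (branch): HEAD=main@A [feat=M main=A topic=A]
After op 8 (commit): HEAD=main@I [feat=M main=I topic=A]
After op 9 (checkout): HEAD=topic@A [feat=M main=I topic=A]
commit A: parents=[]
commit I: parents=['A']
commit K: parents=['M']
commit M: parents=['A']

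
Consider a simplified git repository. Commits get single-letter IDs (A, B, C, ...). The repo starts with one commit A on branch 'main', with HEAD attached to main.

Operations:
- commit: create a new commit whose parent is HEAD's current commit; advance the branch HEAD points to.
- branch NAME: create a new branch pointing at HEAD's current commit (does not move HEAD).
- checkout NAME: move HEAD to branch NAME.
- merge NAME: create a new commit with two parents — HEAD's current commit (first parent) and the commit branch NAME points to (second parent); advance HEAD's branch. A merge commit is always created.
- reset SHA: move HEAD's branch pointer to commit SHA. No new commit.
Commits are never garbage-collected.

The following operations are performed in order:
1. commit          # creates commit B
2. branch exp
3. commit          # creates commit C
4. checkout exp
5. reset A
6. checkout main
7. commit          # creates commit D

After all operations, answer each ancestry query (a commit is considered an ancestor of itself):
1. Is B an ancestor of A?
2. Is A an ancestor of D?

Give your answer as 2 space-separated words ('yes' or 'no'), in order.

Answer: no yes

Derivation:
After op 1 (commit): HEAD=main@B [main=B]
After op 2 (branch): HEAD=main@B [exp=B main=B]
After op 3 (commit): HEAD=main@C [exp=B main=C]
After op 4 (checkout): HEAD=exp@B [exp=B main=C]
After op 5 (reset): HEAD=exp@A [exp=A main=C]
After op 6 (checkout): HEAD=main@C [exp=A main=C]
After op 7 (commit): HEAD=main@D [exp=A main=D]
ancestors(A) = {A}; B in? no
ancestors(D) = {A,B,C,D}; A in? yes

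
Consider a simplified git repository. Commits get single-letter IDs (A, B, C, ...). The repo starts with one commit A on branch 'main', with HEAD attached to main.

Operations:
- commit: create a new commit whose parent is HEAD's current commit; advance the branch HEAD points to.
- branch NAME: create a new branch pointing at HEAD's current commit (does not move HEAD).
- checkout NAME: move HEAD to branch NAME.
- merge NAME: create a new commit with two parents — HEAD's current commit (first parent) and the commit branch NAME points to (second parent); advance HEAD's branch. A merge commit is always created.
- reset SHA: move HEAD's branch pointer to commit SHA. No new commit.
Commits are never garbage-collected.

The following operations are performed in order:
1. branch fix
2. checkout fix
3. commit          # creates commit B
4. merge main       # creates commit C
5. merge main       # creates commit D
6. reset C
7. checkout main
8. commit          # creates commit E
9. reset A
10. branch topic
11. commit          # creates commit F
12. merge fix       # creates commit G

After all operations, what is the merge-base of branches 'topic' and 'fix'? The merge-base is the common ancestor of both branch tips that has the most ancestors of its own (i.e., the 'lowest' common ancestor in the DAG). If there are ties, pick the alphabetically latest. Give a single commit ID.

Answer: A

Derivation:
After op 1 (branch): HEAD=main@A [fix=A main=A]
After op 2 (checkout): HEAD=fix@A [fix=A main=A]
After op 3 (commit): HEAD=fix@B [fix=B main=A]
After op 4 (merge): HEAD=fix@C [fix=C main=A]
After op 5 (merge): HEAD=fix@D [fix=D main=A]
After op 6 (reset): HEAD=fix@C [fix=C main=A]
After op 7 (checkout): HEAD=main@A [fix=C main=A]
After op 8 (commit): HEAD=main@E [fix=C main=E]
After op 9 (reset): HEAD=main@A [fix=C main=A]
After op 10 (branch): HEAD=main@A [fix=C main=A topic=A]
After op 11 (commit): HEAD=main@F [fix=C main=F topic=A]
After op 12 (merge): HEAD=main@G [fix=C main=G topic=A]
ancestors(topic=A): ['A']
ancestors(fix=C): ['A', 'B', 'C']
common: ['A']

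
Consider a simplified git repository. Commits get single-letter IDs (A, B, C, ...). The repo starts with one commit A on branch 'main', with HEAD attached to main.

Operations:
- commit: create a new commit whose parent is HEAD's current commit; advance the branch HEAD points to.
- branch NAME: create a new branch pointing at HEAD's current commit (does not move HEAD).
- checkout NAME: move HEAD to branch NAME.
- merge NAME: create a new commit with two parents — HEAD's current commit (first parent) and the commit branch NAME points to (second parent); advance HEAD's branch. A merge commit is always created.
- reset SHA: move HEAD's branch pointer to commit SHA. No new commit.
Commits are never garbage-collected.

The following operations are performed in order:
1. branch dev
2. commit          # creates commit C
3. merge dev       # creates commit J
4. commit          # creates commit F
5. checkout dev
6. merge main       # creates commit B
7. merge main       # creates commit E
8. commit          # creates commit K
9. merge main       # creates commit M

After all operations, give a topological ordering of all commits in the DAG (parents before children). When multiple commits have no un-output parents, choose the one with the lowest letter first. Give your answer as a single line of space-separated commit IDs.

Answer: A C J F B E K M

Derivation:
After op 1 (branch): HEAD=main@A [dev=A main=A]
After op 2 (commit): HEAD=main@C [dev=A main=C]
After op 3 (merge): HEAD=main@J [dev=A main=J]
After op 4 (commit): HEAD=main@F [dev=A main=F]
After op 5 (checkout): HEAD=dev@A [dev=A main=F]
After op 6 (merge): HEAD=dev@B [dev=B main=F]
After op 7 (merge): HEAD=dev@E [dev=E main=F]
After op 8 (commit): HEAD=dev@K [dev=K main=F]
After op 9 (merge): HEAD=dev@M [dev=M main=F]
commit A: parents=[]
commit B: parents=['A', 'F']
commit C: parents=['A']
commit E: parents=['B', 'F']
commit F: parents=['J']
commit J: parents=['C', 'A']
commit K: parents=['E']
commit M: parents=['K', 'F']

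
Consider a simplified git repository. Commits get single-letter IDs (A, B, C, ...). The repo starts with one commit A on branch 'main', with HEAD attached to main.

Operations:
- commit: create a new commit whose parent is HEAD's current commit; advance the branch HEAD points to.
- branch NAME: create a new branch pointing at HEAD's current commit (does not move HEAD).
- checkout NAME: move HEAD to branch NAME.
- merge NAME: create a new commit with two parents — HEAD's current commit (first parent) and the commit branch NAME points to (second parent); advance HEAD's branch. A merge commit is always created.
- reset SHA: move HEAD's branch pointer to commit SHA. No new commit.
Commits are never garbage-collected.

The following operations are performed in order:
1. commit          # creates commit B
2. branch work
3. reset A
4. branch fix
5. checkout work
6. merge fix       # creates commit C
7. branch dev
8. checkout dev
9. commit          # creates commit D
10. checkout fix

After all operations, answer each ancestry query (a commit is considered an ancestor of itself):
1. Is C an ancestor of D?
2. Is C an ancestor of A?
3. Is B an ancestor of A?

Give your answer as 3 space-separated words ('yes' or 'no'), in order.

Answer: yes no no

Derivation:
After op 1 (commit): HEAD=main@B [main=B]
After op 2 (branch): HEAD=main@B [main=B work=B]
After op 3 (reset): HEAD=main@A [main=A work=B]
After op 4 (branch): HEAD=main@A [fix=A main=A work=B]
After op 5 (checkout): HEAD=work@B [fix=A main=A work=B]
After op 6 (merge): HEAD=work@C [fix=A main=A work=C]
After op 7 (branch): HEAD=work@C [dev=C fix=A main=A work=C]
After op 8 (checkout): HEAD=dev@C [dev=C fix=A main=A work=C]
After op 9 (commit): HEAD=dev@D [dev=D fix=A main=A work=C]
After op 10 (checkout): HEAD=fix@A [dev=D fix=A main=A work=C]
ancestors(D) = {A,B,C,D}; C in? yes
ancestors(A) = {A}; C in? no
ancestors(A) = {A}; B in? no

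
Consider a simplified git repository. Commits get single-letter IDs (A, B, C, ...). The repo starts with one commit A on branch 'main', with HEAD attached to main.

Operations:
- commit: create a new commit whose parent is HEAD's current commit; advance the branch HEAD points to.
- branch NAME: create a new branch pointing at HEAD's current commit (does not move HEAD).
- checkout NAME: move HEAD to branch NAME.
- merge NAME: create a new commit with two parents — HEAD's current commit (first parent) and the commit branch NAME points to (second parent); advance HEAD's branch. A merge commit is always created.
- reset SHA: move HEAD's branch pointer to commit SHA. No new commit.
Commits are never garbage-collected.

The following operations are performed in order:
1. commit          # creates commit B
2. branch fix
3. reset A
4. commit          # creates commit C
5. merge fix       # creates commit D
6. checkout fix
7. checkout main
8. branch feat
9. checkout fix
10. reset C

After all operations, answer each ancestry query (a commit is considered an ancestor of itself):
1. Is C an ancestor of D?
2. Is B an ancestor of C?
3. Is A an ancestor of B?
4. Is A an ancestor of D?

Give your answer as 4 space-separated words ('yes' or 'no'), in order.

Answer: yes no yes yes

Derivation:
After op 1 (commit): HEAD=main@B [main=B]
After op 2 (branch): HEAD=main@B [fix=B main=B]
After op 3 (reset): HEAD=main@A [fix=B main=A]
After op 4 (commit): HEAD=main@C [fix=B main=C]
After op 5 (merge): HEAD=main@D [fix=B main=D]
After op 6 (checkout): HEAD=fix@B [fix=B main=D]
After op 7 (checkout): HEAD=main@D [fix=B main=D]
After op 8 (branch): HEAD=main@D [feat=D fix=B main=D]
After op 9 (checkout): HEAD=fix@B [feat=D fix=B main=D]
After op 10 (reset): HEAD=fix@C [feat=D fix=C main=D]
ancestors(D) = {A,B,C,D}; C in? yes
ancestors(C) = {A,C}; B in? no
ancestors(B) = {A,B}; A in? yes
ancestors(D) = {A,B,C,D}; A in? yes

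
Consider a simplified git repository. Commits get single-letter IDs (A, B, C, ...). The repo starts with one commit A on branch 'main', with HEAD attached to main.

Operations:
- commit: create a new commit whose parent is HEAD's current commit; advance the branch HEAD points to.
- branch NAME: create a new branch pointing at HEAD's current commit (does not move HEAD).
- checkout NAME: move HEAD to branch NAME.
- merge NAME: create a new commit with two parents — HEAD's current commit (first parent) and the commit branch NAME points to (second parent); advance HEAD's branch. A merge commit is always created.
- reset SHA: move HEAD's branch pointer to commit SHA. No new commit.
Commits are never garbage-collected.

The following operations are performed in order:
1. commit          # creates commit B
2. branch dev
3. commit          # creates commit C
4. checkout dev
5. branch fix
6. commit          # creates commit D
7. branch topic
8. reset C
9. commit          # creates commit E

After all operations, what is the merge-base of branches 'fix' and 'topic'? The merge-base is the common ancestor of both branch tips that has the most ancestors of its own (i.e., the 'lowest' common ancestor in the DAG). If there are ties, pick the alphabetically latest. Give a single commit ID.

After op 1 (commit): HEAD=main@B [main=B]
After op 2 (branch): HEAD=main@B [dev=B main=B]
After op 3 (commit): HEAD=main@C [dev=B main=C]
After op 4 (checkout): HEAD=dev@B [dev=B main=C]
After op 5 (branch): HEAD=dev@B [dev=B fix=B main=C]
After op 6 (commit): HEAD=dev@D [dev=D fix=B main=C]
After op 7 (branch): HEAD=dev@D [dev=D fix=B main=C topic=D]
After op 8 (reset): HEAD=dev@C [dev=C fix=B main=C topic=D]
After op 9 (commit): HEAD=dev@E [dev=E fix=B main=C topic=D]
ancestors(fix=B): ['A', 'B']
ancestors(topic=D): ['A', 'B', 'D']
common: ['A', 'B']

Answer: B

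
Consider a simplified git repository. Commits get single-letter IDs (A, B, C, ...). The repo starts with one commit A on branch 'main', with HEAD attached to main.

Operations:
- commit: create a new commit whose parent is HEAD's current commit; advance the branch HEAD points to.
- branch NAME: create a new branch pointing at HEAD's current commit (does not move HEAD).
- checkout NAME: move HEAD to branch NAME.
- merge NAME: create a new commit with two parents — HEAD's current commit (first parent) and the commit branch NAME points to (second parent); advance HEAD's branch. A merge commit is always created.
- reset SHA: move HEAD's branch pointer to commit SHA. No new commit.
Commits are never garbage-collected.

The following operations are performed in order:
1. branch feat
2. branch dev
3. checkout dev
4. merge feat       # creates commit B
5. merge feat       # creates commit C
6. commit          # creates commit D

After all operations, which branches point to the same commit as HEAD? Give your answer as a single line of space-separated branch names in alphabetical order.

Answer: dev

Derivation:
After op 1 (branch): HEAD=main@A [feat=A main=A]
After op 2 (branch): HEAD=main@A [dev=A feat=A main=A]
After op 3 (checkout): HEAD=dev@A [dev=A feat=A main=A]
After op 4 (merge): HEAD=dev@B [dev=B feat=A main=A]
After op 5 (merge): HEAD=dev@C [dev=C feat=A main=A]
After op 6 (commit): HEAD=dev@D [dev=D feat=A main=A]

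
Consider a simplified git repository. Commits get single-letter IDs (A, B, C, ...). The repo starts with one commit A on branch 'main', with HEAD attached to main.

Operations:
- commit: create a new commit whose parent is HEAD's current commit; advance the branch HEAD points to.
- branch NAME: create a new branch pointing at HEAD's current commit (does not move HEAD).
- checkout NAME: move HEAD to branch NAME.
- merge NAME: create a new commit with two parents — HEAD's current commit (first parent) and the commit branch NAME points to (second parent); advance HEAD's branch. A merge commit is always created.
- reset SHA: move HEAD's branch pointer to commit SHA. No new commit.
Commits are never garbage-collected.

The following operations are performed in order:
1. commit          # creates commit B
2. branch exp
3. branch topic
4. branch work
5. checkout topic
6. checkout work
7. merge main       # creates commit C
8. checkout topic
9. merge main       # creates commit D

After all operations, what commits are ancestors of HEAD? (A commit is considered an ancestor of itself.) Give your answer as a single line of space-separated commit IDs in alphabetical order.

Answer: A B D

Derivation:
After op 1 (commit): HEAD=main@B [main=B]
After op 2 (branch): HEAD=main@B [exp=B main=B]
After op 3 (branch): HEAD=main@B [exp=B main=B topic=B]
After op 4 (branch): HEAD=main@B [exp=B main=B topic=B work=B]
After op 5 (checkout): HEAD=topic@B [exp=B main=B topic=B work=B]
After op 6 (checkout): HEAD=work@B [exp=B main=B topic=B work=B]
After op 7 (merge): HEAD=work@C [exp=B main=B topic=B work=C]
After op 8 (checkout): HEAD=topic@B [exp=B main=B topic=B work=C]
After op 9 (merge): HEAD=topic@D [exp=B main=B topic=D work=C]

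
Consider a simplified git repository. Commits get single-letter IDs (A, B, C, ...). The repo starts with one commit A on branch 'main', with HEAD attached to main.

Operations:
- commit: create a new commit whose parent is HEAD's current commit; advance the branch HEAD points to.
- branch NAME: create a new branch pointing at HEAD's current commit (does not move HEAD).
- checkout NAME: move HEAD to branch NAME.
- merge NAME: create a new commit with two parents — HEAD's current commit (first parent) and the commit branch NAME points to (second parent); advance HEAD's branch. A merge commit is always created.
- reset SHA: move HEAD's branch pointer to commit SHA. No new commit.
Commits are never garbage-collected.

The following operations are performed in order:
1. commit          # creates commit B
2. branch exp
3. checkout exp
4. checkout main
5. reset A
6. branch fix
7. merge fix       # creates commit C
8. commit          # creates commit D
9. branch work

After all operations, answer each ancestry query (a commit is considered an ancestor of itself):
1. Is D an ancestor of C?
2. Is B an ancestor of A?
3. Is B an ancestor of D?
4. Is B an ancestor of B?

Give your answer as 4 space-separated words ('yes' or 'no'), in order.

Answer: no no no yes

Derivation:
After op 1 (commit): HEAD=main@B [main=B]
After op 2 (branch): HEAD=main@B [exp=B main=B]
After op 3 (checkout): HEAD=exp@B [exp=B main=B]
After op 4 (checkout): HEAD=main@B [exp=B main=B]
After op 5 (reset): HEAD=main@A [exp=B main=A]
After op 6 (branch): HEAD=main@A [exp=B fix=A main=A]
After op 7 (merge): HEAD=main@C [exp=B fix=A main=C]
After op 8 (commit): HEAD=main@D [exp=B fix=A main=D]
After op 9 (branch): HEAD=main@D [exp=B fix=A main=D work=D]
ancestors(C) = {A,C}; D in? no
ancestors(A) = {A}; B in? no
ancestors(D) = {A,C,D}; B in? no
ancestors(B) = {A,B}; B in? yes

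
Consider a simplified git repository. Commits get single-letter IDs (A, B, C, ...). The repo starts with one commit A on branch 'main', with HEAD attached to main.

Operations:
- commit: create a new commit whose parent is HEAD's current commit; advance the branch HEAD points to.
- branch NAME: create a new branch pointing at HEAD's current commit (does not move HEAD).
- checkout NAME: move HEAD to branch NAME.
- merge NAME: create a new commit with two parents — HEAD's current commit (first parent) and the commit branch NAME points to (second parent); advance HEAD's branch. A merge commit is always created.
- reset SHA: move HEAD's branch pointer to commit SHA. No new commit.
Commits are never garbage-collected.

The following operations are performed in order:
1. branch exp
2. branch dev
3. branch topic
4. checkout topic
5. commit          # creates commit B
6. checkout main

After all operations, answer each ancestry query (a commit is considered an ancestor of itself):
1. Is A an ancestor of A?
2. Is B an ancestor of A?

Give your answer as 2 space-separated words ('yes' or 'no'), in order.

Answer: yes no

Derivation:
After op 1 (branch): HEAD=main@A [exp=A main=A]
After op 2 (branch): HEAD=main@A [dev=A exp=A main=A]
After op 3 (branch): HEAD=main@A [dev=A exp=A main=A topic=A]
After op 4 (checkout): HEAD=topic@A [dev=A exp=A main=A topic=A]
After op 5 (commit): HEAD=topic@B [dev=A exp=A main=A topic=B]
After op 6 (checkout): HEAD=main@A [dev=A exp=A main=A topic=B]
ancestors(A) = {A}; A in? yes
ancestors(A) = {A}; B in? no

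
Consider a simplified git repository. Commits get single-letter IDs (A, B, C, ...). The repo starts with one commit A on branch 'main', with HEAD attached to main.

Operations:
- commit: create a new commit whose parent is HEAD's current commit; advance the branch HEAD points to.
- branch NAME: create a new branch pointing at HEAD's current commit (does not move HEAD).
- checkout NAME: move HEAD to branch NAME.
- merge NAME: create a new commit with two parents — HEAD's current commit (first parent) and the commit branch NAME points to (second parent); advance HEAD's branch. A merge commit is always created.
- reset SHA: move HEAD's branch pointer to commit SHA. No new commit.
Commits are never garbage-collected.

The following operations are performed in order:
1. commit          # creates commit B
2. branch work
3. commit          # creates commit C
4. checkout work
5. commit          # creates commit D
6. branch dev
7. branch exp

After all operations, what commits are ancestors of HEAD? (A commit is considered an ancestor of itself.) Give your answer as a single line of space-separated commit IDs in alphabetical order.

Answer: A B D

Derivation:
After op 1 (commit): HEAD=main@B [main=B]
After op 2 (branch): HEAD=main@B [main=B work=B]
After op 3 (commit): HEAD=main@C [main=C work=B]
After op 4 (checkout): HEAD=work@B [main=C work=B]
After op 5 (commit): HEAD=work@D [main=C work=D]
After op 6 (branch): HEAD=work@D [dev=D main=C work=D]
After op 7 (branch): HEAD=work@D [dev=D exp=D main=C work=D]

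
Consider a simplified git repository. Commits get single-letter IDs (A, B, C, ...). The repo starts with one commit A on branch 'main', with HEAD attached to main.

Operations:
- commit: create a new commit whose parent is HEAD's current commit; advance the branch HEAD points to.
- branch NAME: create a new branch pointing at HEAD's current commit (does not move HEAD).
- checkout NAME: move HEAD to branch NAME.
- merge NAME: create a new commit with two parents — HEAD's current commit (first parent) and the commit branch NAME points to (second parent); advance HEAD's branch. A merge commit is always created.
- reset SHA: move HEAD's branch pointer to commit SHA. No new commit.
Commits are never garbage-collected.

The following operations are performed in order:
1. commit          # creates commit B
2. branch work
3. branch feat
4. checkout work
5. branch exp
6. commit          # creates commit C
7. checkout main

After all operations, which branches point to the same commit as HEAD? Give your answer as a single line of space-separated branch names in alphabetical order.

After op 1 (commit): HEAD=main@B [main=B]
After op 2 (branch): HEAD=main@B [main=B work=B]
After op 3 (branch): HEAD=main@B [feat=B main=B work=B]
After op 4 (checkout): HEAD=work@B [feat=B main=B work=B]
After op 5 (branch): HEAD=work@B [exp=B feat=B main=B work=B]
After op 6 (commit): HEAD=work@C [exp=B feat=B main=B work=C]
After op 7 (checkout): HEAD=main@B [exp=B feat=B main=B work=C]

Answer: exp feat main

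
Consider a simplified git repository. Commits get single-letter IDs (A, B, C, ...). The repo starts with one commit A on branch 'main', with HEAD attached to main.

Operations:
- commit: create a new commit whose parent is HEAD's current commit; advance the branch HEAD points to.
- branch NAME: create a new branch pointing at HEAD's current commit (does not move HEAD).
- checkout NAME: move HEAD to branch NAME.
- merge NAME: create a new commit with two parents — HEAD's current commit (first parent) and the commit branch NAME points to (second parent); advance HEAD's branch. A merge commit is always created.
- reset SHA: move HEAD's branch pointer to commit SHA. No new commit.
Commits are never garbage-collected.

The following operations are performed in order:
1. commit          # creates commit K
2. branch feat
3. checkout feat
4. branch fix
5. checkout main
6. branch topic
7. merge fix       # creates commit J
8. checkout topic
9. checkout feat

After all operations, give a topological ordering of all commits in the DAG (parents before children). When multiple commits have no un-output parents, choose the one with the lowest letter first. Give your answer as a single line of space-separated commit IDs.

Answer: A K J

Derivation:
After op 1 (commit): HEAD=main@K [main=K]
After op 2 (branch): HEAD=main@K [feat=K main=K]
After op 3 (checkout): HEAD=feat@K [feat=K main=K]
After op 4 (branch): HEAD=feat@K [feat=K fix=K main=K]
After op 5 (checkout): HEAD=main@K [feat=K fix=K main=K]
After op 6 (branch): HEAD=main@K [feat=K fix=K main=K topic=K]
After op 7 (merge): HEAD=main@J [feat=K fix=K main=J topic=K]
After op 8 (checkout): HEAD=topic@K [feat=K fix=K main=J topic=K]
After op 9 (checkout): HEAD=feat@K [feat=K fix=K main=J topic=K]
commit A: parents=[]
commit J: parents=['K', 'K']
commit K: parents=['A']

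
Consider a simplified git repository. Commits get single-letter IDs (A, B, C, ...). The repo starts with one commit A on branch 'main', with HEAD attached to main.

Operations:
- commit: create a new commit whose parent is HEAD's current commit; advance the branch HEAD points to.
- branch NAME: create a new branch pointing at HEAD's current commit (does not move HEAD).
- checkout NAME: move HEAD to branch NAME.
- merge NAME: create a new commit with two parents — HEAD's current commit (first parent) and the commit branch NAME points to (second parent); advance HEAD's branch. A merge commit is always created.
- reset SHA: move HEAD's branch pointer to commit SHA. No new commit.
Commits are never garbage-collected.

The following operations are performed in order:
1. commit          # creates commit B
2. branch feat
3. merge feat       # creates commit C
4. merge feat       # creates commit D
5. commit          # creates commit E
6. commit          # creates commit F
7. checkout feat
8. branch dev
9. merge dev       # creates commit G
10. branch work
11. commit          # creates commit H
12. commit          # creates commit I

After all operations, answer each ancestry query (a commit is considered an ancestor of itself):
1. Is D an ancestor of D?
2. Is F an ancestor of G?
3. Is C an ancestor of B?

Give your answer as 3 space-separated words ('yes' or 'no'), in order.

Answer: yes no no

Derivation:
After op 1 (commit): HEAD=main@B [main=B]
After op 2 (branch): HEAD=main@B [feat=B main=B]
After op 3 (merge): HEAD=main@C [feat=B main=C]
After op 4 (merge): HEAD=main@D [feat=B main=D]
After op 5 (commit): HEAD=main@E [feat=B main=E]
After op 6 (commit): HEAD=main@F [feat=B main=F]
After op 7 (checkout): HEAD=feat@B [feat=B main=F]
After op 8 (branch): HEAD=feat@B [dev=B feat=B main=F]
After op 9 (merge): HEAD=feat@G [dev=B feat=G main=F]
After op 10 (branch): HEAD=feat@G [dev=B feat=G main=F work=G]
After op 11 (commit): HEAD=feat@H [dev=B feat=H main=F work=G]
After op 12 (commit): HEAD=feat@I [dev=B feat=I main=F work=G]
ancestors(D) = {A,B,C,D}; D in? yes
ancestors(G) = {A,B,G}; F in? no
ancestors(B) = {A,B}; C in? no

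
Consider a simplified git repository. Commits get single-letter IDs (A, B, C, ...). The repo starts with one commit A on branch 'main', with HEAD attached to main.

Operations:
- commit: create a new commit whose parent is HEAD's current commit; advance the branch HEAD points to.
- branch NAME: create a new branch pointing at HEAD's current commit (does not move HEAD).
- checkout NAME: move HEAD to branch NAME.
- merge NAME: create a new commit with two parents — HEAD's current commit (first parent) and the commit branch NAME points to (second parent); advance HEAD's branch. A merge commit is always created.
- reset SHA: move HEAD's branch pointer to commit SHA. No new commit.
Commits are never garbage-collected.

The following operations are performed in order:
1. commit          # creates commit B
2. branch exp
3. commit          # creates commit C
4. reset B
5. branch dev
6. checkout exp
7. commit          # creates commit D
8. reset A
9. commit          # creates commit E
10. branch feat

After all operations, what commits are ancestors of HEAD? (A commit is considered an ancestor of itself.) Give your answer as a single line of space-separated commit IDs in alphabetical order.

Answer: A E

Derivation:
After op 1 (commit): HEAD=main@B [main=B]
After op 2 (branch): HEAD=main@B [exp=B main=B]
After op 3 (commit): HEAD=main@C [exp=B main=C]
After op 4 (reset): HEAD=main@B [exp=B main=B]
After op 5 (branch): HEAD=main@B [dev=B exp=B main=B]
After op 6 (checkout): HEAD=exp@B [dev=B exp=B main=B]
After op 7 (commit): HEAD=exp@D [dev=B exp=D main=B]
After op 8 (reset): HEAD=exp@A [dev=B exp=A main=B]
After op 9 (commit): HEAD=exp@E [dev=B exp=E main=B]
After op 10 (branch): HEAD=exp@E [dev=B exp=E feat=E main=B]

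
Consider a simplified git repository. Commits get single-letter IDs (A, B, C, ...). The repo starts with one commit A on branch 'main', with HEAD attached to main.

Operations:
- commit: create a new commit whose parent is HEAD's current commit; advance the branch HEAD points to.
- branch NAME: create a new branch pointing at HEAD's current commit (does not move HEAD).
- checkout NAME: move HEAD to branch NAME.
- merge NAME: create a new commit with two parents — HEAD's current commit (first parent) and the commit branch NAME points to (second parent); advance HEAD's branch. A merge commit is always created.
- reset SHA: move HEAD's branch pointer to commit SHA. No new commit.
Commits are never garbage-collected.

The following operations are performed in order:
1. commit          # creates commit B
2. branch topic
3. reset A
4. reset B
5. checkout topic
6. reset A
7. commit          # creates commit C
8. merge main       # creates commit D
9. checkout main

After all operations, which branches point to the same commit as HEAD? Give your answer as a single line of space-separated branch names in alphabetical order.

Answer: main

Derivation:
After op 1 (commit): HEAD=main@B [main=B]
After op 2 (branch): HEAD=main@B [main=B topic=B]
After op 3 (reset): HEAD=main@A [main=A topic=B]
After op 4 (reset): HEAD=main@B [main=B topic=B]
After op 5 (checkout): HEAD=topic@B [main=B topic=B]
After op 6 (reset): HEAD=topic@A [main=B topic=A]
After op 7 (commit): HEAD=topic@C [main=B topic=C]
After op 8 (merge): HEAD=topic@D [main=B topic=D]
After op 9 (checkout): HEAD=main@B [main=B topic=D]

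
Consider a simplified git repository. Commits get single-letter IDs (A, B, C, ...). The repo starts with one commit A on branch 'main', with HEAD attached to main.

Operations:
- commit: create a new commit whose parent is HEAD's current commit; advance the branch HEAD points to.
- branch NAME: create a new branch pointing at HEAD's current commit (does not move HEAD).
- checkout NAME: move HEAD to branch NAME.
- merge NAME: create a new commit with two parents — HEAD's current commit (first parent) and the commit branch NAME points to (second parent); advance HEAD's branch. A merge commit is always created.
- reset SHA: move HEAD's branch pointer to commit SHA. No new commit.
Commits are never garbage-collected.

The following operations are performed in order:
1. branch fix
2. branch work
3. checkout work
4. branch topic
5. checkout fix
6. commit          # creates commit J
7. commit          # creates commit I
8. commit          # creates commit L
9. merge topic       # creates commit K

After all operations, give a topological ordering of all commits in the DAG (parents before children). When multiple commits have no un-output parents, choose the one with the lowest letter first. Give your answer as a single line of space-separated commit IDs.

After op 1 (branch): HEAD=main@A [fix=A main=A]
After op 2 (branch): HEAD=main@A [fix=A main=A work=A]
After op 3 (checkout): HEAD=work@A [fix=A main=A work=A]
After op 4 (branch): HEAD=work@A [fix=A main=A topic=A work=A]
After op 5 (checkout): HEAD=fix@A [fix=A main=A topic=A work=A]
After op 6 (commit): HEAD=fix@J [fix=J main=A topic=A work=A]
After op 7 (commit): HEAD=fix@I [fix=I main=A topic=A work=A]
After op 8 (commit): HEAD=fix@L [fix=L main=A topic=A work=A]
After op 9 (merge): HEAD=fix@K [fix=K main=A topic=A work=A]
commit A: parents=[]
commit I: parents=['J']
commit J: parents=['A']
commit K: parents=['L', 'A']
commit L: parents=['I']

Answer: A J I L K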